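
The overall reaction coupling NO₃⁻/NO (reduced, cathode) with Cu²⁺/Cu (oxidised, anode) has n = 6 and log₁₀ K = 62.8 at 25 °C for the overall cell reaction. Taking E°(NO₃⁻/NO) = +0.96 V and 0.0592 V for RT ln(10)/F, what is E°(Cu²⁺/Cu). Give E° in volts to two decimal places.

E°cell = (0.0592/n)·log K = (0.0592/6)(62.8) = +0.620 V.
Since NO₃⁻/NO is the cathode and Cu²⁺/Cu the anode, E°cell = E°(NO₃⁻/NO) − E°(Cu²⁺/Cu).
So E°(Cu²⁺/Cu) = E°(NO₃⁻/NO) − E°cell = (+0.96) − (+0.620) = +0.34 V.

+0.34 V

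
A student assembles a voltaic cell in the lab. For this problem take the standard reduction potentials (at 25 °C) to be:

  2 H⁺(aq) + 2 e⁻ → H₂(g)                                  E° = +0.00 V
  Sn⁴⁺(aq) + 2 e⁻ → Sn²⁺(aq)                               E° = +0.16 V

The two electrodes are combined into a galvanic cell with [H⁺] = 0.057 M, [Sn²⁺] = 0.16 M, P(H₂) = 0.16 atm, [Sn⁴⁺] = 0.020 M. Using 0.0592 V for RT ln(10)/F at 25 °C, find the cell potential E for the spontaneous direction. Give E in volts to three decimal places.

Sn⁴⁺/Sn²⁺ is the cathode (higher E°), H⁺/H₂ the anode: E°cell = +0.16 − (+0.00) = +0.16 V, n = 2.
Overall: Sn⁴⁺(aq) + H₂(g) → Sn²⁺(aq) + 2 H⁺(aq)
Q = [Sn²⁺]·[H⁺]^2 / ([Sn⁴⁺]·P(H₂)); log Q = -0.789.
E = E° − (0.0592/n) log Q = +0.16 − (0.0592/2)(-0.789) = +0.183 V.

+0.183 V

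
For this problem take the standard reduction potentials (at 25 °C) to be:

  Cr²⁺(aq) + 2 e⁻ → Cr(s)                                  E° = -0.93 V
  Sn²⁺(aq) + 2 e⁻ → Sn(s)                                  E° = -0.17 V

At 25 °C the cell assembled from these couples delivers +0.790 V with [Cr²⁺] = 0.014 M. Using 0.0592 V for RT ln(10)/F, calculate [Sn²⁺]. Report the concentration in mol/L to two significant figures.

Sn²⁺/Sn is the cathode, Cr²⁺/Cr the anode: E°cell = +0.76 V, n = 2.
Overall reaction: Sn²⁺(aq) + Cr(s) → Sn(s) + Cr²⁺(aq); Q = [Cr²⁺]^1/[Sn²⁺]^1.
From E = E° − (0.0592/n) log Q: log Q = (E° − E)·n/0.0592 = (+0.76 − (+0.790))·2/0.0592 = -1.0135.
So 1·log[Sn²⁺] = 1·log(0.014) − log Q = -1.8539 − (-1.0135) = -0.8404; [Sn²⁺] = 10^(-0.8404) ≈ 0.14 M.

0.14 M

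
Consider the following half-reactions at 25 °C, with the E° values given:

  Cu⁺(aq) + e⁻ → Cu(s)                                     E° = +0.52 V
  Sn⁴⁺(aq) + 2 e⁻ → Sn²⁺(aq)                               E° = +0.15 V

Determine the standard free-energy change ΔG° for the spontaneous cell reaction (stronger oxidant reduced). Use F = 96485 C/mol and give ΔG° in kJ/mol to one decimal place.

Cu⁺/Cu (E° = +0.52 V) is the cathode; Sn⁴⁺/Sn²⁺ (E° = +0.15 V) is the anode, so E°cell = +0.37 V.
Balancing electrons gives n = 2 (lcm of 1 and 2).
ΔG° = −nFE° = −(2)(96485)(+0.37) = -71,399 J = -71.4 kJ/mol.

-71.4 kJ/mol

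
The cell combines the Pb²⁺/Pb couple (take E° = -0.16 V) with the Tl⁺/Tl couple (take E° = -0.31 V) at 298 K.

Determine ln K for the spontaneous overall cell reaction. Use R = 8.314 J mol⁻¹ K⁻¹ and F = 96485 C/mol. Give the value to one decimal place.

Cathode: Pb²⁺/Pb; anode: Tl⁺/Tl. E°cell = (-0.16) − (-0.31) = +0.15 V, with n = 2.
ΔG° = −nFE° = −RT ln K, so ln K = nFE°/(RT) = (2)(96485)(+0.15) / ((8.314)(298)) = 11.683.

11.7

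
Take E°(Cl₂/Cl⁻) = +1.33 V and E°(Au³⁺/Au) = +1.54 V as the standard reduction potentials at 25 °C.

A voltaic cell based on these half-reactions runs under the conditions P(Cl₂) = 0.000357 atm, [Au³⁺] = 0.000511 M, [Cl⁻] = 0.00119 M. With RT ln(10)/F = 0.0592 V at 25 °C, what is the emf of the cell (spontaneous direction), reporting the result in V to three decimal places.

+0.074 V

Au³⁺/Au is the cathode (higher E°), Cl₂/Cl⁻ the anode: E°cell = +1.54 − (+1.33) = +0.21 V, n = 6.
Overall: 2 Au³⁺(aq) + 6 Cl⁻(aq) → 2 Au(s) + 3 Cl₂(g)
Q = P(Cl₂)^3 / ([Au³⁺]^2·[Cl⁻]^6); log Q = 13.788.
E = E° − (0.0592/n) log Q = +0.21 − (0.0592/6)(13.788) = +0.074 V.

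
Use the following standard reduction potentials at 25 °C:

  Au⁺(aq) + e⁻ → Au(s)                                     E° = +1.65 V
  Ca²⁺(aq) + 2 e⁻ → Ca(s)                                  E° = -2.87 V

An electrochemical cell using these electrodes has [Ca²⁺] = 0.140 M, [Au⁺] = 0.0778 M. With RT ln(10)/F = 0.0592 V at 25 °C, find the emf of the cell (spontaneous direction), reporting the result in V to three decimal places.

Au⁺/Au is the cathode (higher E°), Ca²⁺/Ca the anode: E°cell = +1.65 − (-2.87) = +4.52 V, n = 2.
Overall: 2 Au⁺(aq) + Ca(s) → 2 Au(s) + Ca²⁺(aq)
Q = [Ca²⁺] / ([Au⁺]^2); log Q = 1.364.
E = E° − (0.0592/n) log Q = +4.52 − (0.0592/2)(1.364) = +4.480 V.

+4.480 V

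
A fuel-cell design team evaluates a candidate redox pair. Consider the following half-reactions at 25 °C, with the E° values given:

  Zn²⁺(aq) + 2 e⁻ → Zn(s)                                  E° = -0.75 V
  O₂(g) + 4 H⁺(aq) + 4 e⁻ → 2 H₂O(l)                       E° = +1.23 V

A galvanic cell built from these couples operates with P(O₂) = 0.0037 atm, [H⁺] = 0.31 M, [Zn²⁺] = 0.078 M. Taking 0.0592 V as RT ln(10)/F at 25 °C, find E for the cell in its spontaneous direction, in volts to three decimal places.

O₂/H₂O is the cathode (higher E°), Zn²⁺/Zn the anode: E°cell = +1.23 − (-0.75) = +1.98 V, n = 4.
Overall: O₂(g) + 4 H⁺(aq) + 2 Zn(s) → 2 H₂O(l) + 2 Zn²⁺(aq)
Q = [Zn²⁺]^2 / (P(O₂)·[H⁺]^4); log Q = 2.251.
E = E° − (0.0592/n) log Q = +1.98 − (0.0592/4)(2.251) = +1.947 V.

+1.947 V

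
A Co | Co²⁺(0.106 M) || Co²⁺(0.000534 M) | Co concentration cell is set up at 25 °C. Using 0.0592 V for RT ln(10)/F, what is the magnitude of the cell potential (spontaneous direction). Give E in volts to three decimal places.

For a concentration cell E°cell = 0. The 0.106 M side is the cathode (reduction is favoured where [Co²⁺] is higher).
With n = 2, E = −(0.0592/2) log([Co²⁺]ₐₙ/[Co²⁺]꜀ₐₜ) = −(0.0592/2) log(0.000534/0.106) = −(0.0592/2)(-2.298) = +0.068 V.

+0.068 V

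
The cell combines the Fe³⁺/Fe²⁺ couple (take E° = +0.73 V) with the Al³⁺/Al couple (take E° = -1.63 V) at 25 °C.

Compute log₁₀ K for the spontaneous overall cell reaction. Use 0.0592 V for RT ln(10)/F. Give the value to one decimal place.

Cathode: Fe³⁺/Fe²⁺; anode: Al³⁺/Al. E°cell = +2.36 V, n = 3.
log K = nE°cell / 0.0592 = (3)(+2.36) / 0.0592 = 119.6.

119.6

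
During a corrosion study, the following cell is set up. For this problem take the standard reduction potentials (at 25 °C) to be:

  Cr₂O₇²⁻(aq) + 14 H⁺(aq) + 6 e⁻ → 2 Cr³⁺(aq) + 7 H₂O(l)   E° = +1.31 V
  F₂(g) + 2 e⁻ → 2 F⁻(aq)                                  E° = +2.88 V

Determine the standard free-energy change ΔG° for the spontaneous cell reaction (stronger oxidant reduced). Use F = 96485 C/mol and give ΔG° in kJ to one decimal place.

F₂/F⁻ (E° = +2.88 V) is the cathode; Cr₂O₇²⁻/Cr³⁺ (E° = +1.31 V) is the anode, so E°cell = +1.57 V.
Balancing electrons gives n = 6 (lcm of 2 and 6).
ΔG° = −nFE° = −(6)(96485)(+1.57) = -908,889 J = -908.9 kJ.

-908.9 kJ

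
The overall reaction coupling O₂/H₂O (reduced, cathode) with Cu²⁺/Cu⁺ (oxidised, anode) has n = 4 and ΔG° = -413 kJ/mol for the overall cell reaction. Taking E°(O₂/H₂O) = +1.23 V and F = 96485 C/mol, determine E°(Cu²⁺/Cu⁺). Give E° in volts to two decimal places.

+0.16 V

E°cell = −ΔG°/(nF) = −(-413×10³)/((4)(96485)) = +1.070 V.
Since O₂/H₂O is the cathode and Cu²⁺/Cu⁺ the anode, E°cell = E°(O₂/H₂O) − E°(Cu²⁺/Cu⁺).
So E°(Cu²⁺/Cu⁺) = E°(O₂/H₂O) − E°cell = (+1.23) − (+1.070) = +0.16 V.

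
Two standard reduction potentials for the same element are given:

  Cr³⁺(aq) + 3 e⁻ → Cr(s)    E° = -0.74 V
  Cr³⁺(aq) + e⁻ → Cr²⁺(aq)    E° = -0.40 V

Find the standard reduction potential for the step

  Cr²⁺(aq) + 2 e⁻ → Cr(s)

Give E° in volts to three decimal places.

-0.910 V

Sequential free energies add, so n₃E°₃ = n₁E°₁ + n₂E°₂.
With n₃ = 3, and the known step contributing 1×(-0.40) V, the unknown satisfies 2·E° = 3×(-0.74) − 1×(-0.40) = -1.820.
E° = -1.820 / 2 = -0.910 V.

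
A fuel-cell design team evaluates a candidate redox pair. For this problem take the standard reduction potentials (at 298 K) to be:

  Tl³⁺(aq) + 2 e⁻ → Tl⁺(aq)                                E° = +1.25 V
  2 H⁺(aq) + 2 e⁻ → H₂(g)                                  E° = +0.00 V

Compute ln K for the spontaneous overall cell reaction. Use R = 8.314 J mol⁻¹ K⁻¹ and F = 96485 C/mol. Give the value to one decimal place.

Cathode: Tl³⁺/Tl⁺; anode: H⁺/H₂. E°cell = (+1.25) − (+0.00) = +1.25 V, with n = 2.
ΔG° = −nFE° = −RT ln K, so ln K = nFE°/(RT) = (2)(96485)(+1.25) / ((8.314)(298)) = 97.358.

97.4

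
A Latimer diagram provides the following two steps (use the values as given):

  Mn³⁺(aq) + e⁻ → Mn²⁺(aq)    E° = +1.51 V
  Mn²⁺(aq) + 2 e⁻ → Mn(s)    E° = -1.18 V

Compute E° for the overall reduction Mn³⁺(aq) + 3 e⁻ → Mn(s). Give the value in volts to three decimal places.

Since ΔG° = −nFE° is additive over sequential reductions, n₃E°₃ = n₁E°₁ + n₂E°₂.
E°₃ = (1×+1.51 + 2×-1.18) / 3 = (-0.850) / 3 = -0.283 V.
Simply averaging or adding the two E° values would be wrong; the electron-weighted sum is required.

-0.283 V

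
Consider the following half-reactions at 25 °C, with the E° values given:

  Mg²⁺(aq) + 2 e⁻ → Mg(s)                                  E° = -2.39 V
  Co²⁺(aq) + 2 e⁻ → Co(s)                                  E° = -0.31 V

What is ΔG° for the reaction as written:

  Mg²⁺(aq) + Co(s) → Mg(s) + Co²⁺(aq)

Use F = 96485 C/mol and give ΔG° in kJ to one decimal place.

+401.4 kJ

As written, Mg²⁺/Mg is reduced (cathode) and Co²⁺/Co is oxidised (anode), so E°cell = (-2.39) − (-0.31) = -2.08 V.
Balancing electrons gives n = 2.
ΔG° = −nFE° = −(2)(96485)(-2.08) = 401,378 J = +401.4 kJ.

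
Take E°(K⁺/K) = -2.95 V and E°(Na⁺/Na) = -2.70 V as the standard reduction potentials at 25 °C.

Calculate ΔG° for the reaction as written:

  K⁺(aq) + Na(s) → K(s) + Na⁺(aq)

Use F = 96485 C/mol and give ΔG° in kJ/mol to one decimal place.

As written, K⁺/K is reduced (cathode) and Na⁺/Na is oxidised (anode), so E°cell = (-2.95) − (-2.70) = -0.25 V.
Balancing electrons gives n = 1.
ΔG° = −nFE° = −(1)(96485)(-0.25) = 24,121 J = +24.1 kJ/mol.

+24.1 kJ/mol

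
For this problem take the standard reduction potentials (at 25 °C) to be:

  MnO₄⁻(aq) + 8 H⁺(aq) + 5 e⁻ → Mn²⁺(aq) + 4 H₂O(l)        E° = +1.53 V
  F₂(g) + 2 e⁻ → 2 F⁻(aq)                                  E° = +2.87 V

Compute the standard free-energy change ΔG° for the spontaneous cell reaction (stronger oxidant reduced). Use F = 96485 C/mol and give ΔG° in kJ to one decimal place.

F₂/F⁻ (E° = +2.87 V) is the cathode; MnO₄⁻/Mn²⁺ (E° = +1.53 V) is the anode, so E°cell = +1.34 V.
Balancing electrons gives n = 10 (lcm of 2 and 5).
ΔG° = −nFE° = −(10)(96485)(+1.34) = -1,292,899 J = -1292.9 kJ.

-1292.9 kJ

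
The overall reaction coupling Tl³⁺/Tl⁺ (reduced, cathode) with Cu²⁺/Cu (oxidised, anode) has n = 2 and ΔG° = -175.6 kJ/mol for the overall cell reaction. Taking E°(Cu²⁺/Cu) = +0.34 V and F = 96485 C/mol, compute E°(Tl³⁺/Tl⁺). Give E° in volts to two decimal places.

+1.25 V

E°cell = −ΔG°/(nF) = −(-175.6×10³)/((2)(96485)) = +0.910 V.
Since Tl³⁺/Tl⁺ is the cathode and Cu²⁺/Cu the anode, E°cell = E°(Tl³⁺/Tl⁺) − E°(Cu²⁺/Cu).
So E°(Tl³⁺/Tl⁺) = E°cell + E°(Cu²⁺/Cu) = +0.910 + (+0.34) = +1.25 V.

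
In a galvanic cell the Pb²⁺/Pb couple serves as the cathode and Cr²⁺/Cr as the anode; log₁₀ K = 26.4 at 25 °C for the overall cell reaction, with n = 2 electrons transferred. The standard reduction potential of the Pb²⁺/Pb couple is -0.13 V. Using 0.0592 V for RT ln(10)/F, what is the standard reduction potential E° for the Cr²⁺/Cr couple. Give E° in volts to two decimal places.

-0.91 V

E°cell = (0.0592/n)·log K = (0.0592/2)(26.4) = +0.781 V.
Since Pb²⁺/Pb is the cathode and Cr²⁺/Cr the anode, E°cell = E°(Pb²⁺/Pb) − E°(Cr²⁺/Cr).
So E°(Cr²⁺/Cr) = E°(Pb²⁺/Pb) − E°cell = (-0.13) − (+0.781) = -0.91 V.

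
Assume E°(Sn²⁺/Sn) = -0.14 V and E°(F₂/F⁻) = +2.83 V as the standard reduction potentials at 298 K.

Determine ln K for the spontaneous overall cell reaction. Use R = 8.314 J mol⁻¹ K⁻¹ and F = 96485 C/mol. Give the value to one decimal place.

231.3

Cathode: F₂/F⁻; anode: Sn²⁺/Sn. E°cell = (+2.83) − (-0.14) = +2.97 V, with n = 2.
ΔG° = −nFE° = −RT ln K, so ln K = nFE°/(RT) = (2)(96485)(+2.97) / ((8.314)(298)) = 231.324.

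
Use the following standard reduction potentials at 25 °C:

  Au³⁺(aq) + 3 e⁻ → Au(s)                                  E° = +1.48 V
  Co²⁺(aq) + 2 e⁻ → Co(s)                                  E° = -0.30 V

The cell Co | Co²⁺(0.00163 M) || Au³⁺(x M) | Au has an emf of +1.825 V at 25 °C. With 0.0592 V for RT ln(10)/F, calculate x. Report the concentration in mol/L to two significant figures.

0.013 M

Au³⁺/Au is the cathode, Co²⁺/Co the anode: E°cell = +1.78 V, n = 6.
Overall reaction: 2 Au³⁺(aq) + 3 Co(s) → 2 Au(s) + 3 Co²⁺(aq); Q = [Co²⁺]^3/[Au³⁺]^2.
From E = E° − (0.0592/n) log Q: log Q = (E° − E)·n/0.0592 = (+1.78 − (+1.825))·6/0.0592 = -4.5608.
So 2·log[Au³⁺] = 3·log(0.00163) − log Q = -8.3634 − (-4.5608) = -3.8026; log[Au³⁺] = -3.8026 / 2 = -1.9013; [Au³⁺] = 10^(-1.9013) ≈ 0.013 M.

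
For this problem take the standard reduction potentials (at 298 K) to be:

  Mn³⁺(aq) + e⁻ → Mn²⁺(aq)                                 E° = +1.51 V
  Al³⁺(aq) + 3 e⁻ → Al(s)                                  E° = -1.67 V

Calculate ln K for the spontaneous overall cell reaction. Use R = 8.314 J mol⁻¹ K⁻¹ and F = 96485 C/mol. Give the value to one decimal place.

Cathode: Mn³⁺/Mn²⁺; anode: Al³⁺/Al. E°cell = (+1.51) − (-1.67) = +3.18 V, with n = 3.
ΔG° = −nFE° = −RT ln K, so ln K = nFE°/(RT) = (3)(96485)(+3.18) / ((8.314)(298)) = 371.520.

371.5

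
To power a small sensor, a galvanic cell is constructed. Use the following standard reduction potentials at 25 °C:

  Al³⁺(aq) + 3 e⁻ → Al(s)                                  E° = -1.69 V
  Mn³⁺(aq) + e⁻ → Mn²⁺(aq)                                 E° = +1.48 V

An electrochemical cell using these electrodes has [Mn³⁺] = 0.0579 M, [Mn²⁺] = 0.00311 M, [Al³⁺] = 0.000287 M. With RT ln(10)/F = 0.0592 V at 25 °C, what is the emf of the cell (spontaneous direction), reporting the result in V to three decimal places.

Mn³⁺/Mn²⁺ is the cathode (higher E°), Al³⁺/Al the anode: E°cell = +1.48 − (-1.69) = +3.17 V, n = 3.
Overall: 3 Mn³⁺(aq) + Al(s) → 3 Mn²⁺(aq) + Al³⁺(aq)
Q = [Mn²⁺]^3·[Al³⁺] / ([Mn³⁺]^3); log Q = -7.352.
E = E° − (0.0592/n) log Q = +3.17 − (0.0592/3)(-7.352) = +3.315 V.

+3.315 V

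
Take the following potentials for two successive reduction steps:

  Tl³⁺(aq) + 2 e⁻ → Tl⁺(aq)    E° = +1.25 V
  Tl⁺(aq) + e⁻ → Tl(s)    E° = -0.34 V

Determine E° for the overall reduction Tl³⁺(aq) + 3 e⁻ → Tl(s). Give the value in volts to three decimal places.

Adding the free-energy changes (−nFE°) of the two steps gives −n₃FE°₃ = −n₁FE°₁ − n₂FE°₂.
E°₃ = (2×+1.25 + 1×-0.34) / 3 = (+2.160) / 3 = +0.720 V.

+0.720 V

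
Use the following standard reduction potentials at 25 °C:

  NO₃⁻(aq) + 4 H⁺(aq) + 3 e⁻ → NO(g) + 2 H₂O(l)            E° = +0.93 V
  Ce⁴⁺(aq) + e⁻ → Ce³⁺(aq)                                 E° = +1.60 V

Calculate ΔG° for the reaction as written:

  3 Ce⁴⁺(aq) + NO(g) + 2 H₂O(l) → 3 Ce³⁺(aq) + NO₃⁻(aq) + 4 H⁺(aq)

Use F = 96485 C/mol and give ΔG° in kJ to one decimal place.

-193.9 kJ

As written, Ce⁴⁺/Ce³⁺ is reduced (cathode) and NO₃⁻/NO is oxidised (anode), so E°cell = (+1.60) − (+0.93) = +0.67 V.
Balancing electrons gives n = 3.
ΔG° = −nFE° = −(3)(96485)(+0.67) = -193,935 J = -193.9 kJ.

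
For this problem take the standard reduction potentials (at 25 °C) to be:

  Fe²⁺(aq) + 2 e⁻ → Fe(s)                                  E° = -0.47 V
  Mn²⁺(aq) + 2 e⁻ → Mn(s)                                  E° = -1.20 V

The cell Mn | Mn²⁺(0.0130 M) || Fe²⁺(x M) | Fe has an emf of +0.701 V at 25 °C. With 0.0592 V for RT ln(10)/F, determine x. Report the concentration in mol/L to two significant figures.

Fe²⁺/Fe is the cathode, Mn²⁺/Mn the anode: E°cell = +0.73 V, n = 2.
Overall reaction: Fe²⁺(aq) + Mn(s) → Fe(s) + Mn²⁺(aq); Q = [Mn²⁺]^1/[Fe²⁺]^1.
From E = E° − (0.0592/n) log Q: log Q = (E° − E)·n/0.0592 = (+0.73 − (+0.701))·2/0.0592 = 0.9797.
So 1·log[Fe²⁺] = 1·log(0.013) − log Q = -1.8861 − (0.9797) = -2.8658; [Fe²⁺] = 10^(-2.8658) ≈ 0.0014 M.

0.0014 M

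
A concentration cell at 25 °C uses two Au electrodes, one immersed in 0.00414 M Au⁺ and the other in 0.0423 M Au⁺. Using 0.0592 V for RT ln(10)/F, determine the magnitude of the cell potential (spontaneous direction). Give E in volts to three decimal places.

For a concentration cell E°cell = 0. The 0.0423 M side is the cathode (reduction is favoured where [Au⁺] is higher).
With n = 1, E = −(0.0592/1) log([Au⁺]ₐₙ/[Au⁺]꜀ₐₜ) = −(0.0592/1) log(0.00414/0.0423) = −(0.0592/1)(-1.009) = +0.060 V.

+0.060 V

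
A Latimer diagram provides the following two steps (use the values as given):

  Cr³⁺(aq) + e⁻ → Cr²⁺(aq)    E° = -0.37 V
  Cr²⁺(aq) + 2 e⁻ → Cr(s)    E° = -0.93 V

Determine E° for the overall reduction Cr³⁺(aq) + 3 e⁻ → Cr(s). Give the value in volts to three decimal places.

-0.743 V

Standard free energies of sequential steps add: ΔG°₃ = ΔG°₁ + ΔG°₂, so n₃E°₃ = n₁E°₁ + n₂E°₂.
E°₃ = (1×-0.37 + 2×-0.93) / 3 = (-2.230) / 3 = -0.743 V.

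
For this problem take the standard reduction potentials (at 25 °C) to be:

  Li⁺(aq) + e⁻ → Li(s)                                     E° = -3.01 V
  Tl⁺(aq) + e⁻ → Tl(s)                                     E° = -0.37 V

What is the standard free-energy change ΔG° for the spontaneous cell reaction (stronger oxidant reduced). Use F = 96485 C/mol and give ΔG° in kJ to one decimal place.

Tl⁺/Tl (E° = -0.37 V) is the cathode; Li⁺/Li (E° = -3.01 V) is the anode, so E°cell = +2.64 V.
Balancing electrons gives n = 1 (lcm of 1 and 1).
ΔG° = −nFE° = −(1)(96485)(+2.64) = -254,720 J = -254.7 kJ.

-254.7 kJ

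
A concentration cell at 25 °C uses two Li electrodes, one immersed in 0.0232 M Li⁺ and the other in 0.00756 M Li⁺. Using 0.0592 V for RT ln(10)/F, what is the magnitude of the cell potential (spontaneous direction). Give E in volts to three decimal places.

For a concentration cell E°cell = 0. The 0.0232 M side is the cathode (reduction is favoured where [Li⁺] is higher).
With n = 1, E = −(0.0592/1) log([Li⁺]ₐₙ/[Li⁺]꜀ₐₜ) = −(0.0592/1) log(0.00756/0.0232) = −(0.0592/1)(-0.487) = +0.029 V.

+0.029 V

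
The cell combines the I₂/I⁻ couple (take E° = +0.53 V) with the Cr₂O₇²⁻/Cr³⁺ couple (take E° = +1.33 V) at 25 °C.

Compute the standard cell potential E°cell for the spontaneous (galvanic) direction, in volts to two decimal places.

The Cr₂O₇²⁻/Cr³⁺ couple has the higher reduction potential, so it is the cathode; I₂/I⁻ is oxidised at the anode.
E°cell = E°(cathode) − E°(anode) = (+1.33) − (+0.53) = +0.80 V.
Since E°cell > 0, the reaction is spontaneous under standard conditions.

+0.80 V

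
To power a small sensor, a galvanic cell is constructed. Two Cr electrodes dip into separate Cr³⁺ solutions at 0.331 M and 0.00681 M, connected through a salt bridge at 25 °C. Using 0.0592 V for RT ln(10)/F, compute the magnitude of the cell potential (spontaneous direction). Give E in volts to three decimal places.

+0.033 V

For a concentration cell E°cell = 0. The 0.331 M side is the cathode (reduction is favoured where [Cr³⁺] is higher).
With n = 3, E = −(0.0592/3) log([Cr³⁺]ₐₙ/[Cr³⁺]꜀ₐₜ) = −(0.0592/3) log(0.00681/0.331) = −(0.0592/3)(-1.687) = +0.033 V.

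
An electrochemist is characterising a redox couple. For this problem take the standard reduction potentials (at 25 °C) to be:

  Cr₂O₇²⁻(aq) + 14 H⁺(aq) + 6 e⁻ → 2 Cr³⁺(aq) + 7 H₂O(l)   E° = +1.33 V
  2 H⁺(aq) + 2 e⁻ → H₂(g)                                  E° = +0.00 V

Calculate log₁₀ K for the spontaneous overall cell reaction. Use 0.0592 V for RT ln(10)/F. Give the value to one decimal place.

134.8

Cathode: Cr₂O₇²⁻/Cr³⁺; anode: H⁺/H₂. E°cell = +1.33 V, n = 6.
log K = nE°cell / 0.0592 = (6)(+1.33) / 0.0592 = 134.8.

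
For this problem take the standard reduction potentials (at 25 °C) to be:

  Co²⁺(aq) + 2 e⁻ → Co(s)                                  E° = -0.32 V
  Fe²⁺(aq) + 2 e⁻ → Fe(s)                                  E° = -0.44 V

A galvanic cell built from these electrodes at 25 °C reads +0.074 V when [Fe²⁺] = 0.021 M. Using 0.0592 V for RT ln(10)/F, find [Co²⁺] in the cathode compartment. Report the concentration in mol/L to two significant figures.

Co²⁺/Co is the cathode, Fe²⁺/Fe the anode: E°cell = +0.12 V, n = 2.
Overall reaction: Co²⁺(aq) + Fe(s) → Co(s) + Fe²⁺(aq); Q = [Fe²⁺]^1/[Co²⁺]^1.
From E = E° − (0.0592/n) log Q: log Q = (E° − E)·n/0.0592 = (+0.12 − (+0.074))·2/0.0592 = 1.5541.
So 1·log[Co²⁺] = 1·log(0.021) − log Q = -1.6778 − (1.5541) = -3.2319; [Co²⁺] = 10^(-3.2319) ≈ 0.00059 M.

0.00059 M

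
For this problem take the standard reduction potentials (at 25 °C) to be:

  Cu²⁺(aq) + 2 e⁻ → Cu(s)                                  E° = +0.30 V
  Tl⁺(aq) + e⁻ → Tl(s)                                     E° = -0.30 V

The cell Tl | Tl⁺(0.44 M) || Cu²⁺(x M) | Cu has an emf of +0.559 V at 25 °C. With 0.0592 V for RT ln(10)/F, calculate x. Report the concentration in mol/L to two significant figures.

Cu²⁺/Cu is the cathode, Tl⁺/Tl the anode: E°cell = +0.60 V, n = 2.
Overall reaction: Cu²⁺(aq) + 2 Tl(s) → Cu(s) + 2 Tl⁺(aq); Q = [Tl⁺]^2/[Cu²⁺]^1.
From E = E° − (0.0592/n) log Q: log Q = (E° − E)·n/0.0592 = (+0.60 − (+0.559))·2/0.0592 = 1.3851.
So 1·log[Cu²⁺] = 2·log(0.44) − log Q = -0.7131 − (1.3851) = -2.0982; [Cu²⁺] = 10^(-2.0982) ≈ 0.0080 M.

0.0080 M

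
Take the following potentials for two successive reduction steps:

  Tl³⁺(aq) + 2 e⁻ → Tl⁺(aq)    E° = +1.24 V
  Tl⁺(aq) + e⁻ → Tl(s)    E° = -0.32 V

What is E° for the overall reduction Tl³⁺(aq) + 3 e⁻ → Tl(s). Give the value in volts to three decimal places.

Adding the free-energy changes (−nFE°) of the two steps gives −n₃FE°₃ = −n₁FE°₁ − n₂FE°₂.
E°₃ = (2×+1.24 + 1×-0.32) / 3 = (+2.160) / 3 = +0.720 V.

+0.720 V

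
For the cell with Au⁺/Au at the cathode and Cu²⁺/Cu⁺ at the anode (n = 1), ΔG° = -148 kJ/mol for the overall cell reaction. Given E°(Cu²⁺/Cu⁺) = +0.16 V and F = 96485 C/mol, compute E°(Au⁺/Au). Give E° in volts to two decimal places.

E°cell = −ΔG°/(nF) = −(-148×10³)/((1)(96485)) = +1.534 V.
Since Au⁺/Au is the cathode and Cu²⁺/Cu⁺ the anode, E°cell = E°(Au⁺/Au) − E°(Cu²⁺/Cu⁺).
So E°(Au⁺/Au) = E°cell + E°(Cu²⁺/Cu⁺) = +1.534 + (+0.16) = +1.69 V.

+1.69 V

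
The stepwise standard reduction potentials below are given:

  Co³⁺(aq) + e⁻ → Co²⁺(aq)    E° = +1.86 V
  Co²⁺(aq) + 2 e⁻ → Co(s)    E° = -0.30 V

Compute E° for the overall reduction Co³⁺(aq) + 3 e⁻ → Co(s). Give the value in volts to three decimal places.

+0.420 V

Since ΔG° = −nFE° is additive over sequential reductions, n₃E°₃ = n₁E°₁ + n₂E°₂.
E°₃ = (1×+1.86 + 2×-0.30) / 3 = (+1.260) / 3 = +0.420 V.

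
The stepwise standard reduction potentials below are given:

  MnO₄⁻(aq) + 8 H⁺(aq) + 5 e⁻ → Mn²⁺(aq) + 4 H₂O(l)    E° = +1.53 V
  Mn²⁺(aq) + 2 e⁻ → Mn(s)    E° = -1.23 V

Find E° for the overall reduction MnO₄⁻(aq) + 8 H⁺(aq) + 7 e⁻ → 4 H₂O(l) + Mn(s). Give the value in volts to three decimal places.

+0.741 V

Adding the free-energy changes (−nFE°) of the two steps gives −n₃FE°₃ = −n₁FE°₁ − n₂FE°₂.
E°₃ = (5×+1.53 + 2×-1.23) / 7 = (+5.190) / 7 = +0.741 V.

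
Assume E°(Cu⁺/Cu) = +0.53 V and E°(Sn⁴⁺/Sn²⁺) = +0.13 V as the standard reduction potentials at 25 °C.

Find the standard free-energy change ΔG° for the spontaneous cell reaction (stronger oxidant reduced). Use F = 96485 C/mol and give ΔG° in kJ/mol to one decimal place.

-77.2 kJ/mol

Cu⁺/Cu (E° = +0.53 V) is the cathode; Sn⁴⁺/Sn²⁺ (E° = +0.13 V) is the anode, so E°cell = +0.40 V.
Balancing electrons gives n = 2 (lcm of 1 and 2).
ΔG° = −nFE° = −(2)(96485)(+0.40) = -77,188 J = -77.2 kJ/mol.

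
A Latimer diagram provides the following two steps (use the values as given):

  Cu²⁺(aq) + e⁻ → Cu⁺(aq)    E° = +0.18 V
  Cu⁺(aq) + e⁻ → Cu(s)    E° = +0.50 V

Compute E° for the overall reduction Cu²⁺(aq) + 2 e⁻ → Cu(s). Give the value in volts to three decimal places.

+0.340 V

Adding the free-energy changes (−nFE°) of the two steps gives −n₃FE°₃ = −n₁FE°₁ − n₂FE°₂.
E°₃ = (1×+0.18 + 1×+0.50) / 2 = (+0.680) / 2 = +0.340 V.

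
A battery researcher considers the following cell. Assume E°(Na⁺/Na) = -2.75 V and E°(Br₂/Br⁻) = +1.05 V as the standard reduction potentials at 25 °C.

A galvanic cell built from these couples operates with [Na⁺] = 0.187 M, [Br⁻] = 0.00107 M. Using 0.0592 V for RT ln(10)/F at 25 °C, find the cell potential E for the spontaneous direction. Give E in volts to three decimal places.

Br₂/Br⁻ is the cathode (higher E°), Na⁺/Na the anode: E°cell = +1.05 − (-2.75) = +3.80 V, n = 2.
Overall: Br₂(l) + 2 Na(s) → 2 Br⁻(aq) + 2 Na⁺(aq)
Q = [Br⁻]^2·[Na⁺]^2; log Q = -7.398.
E = E° − (0.0592/n) log Q = +3.80 − (0.0592/2)(-7.398) = +4.019 V.

+4.019 V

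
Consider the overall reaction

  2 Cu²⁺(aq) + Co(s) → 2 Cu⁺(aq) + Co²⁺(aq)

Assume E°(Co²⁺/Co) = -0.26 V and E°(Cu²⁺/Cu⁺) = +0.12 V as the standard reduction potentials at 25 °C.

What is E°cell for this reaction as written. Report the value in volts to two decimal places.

The Cu²⁺/Cu⁺ couple has the higher reduction potential, so it is the cathode; Co²⁺/Co is oxidised at the anode.
E°cell = E°(cathode) − E°(anode) = (+0.12) − (-0.26) = +0.38 V.

+0.38 V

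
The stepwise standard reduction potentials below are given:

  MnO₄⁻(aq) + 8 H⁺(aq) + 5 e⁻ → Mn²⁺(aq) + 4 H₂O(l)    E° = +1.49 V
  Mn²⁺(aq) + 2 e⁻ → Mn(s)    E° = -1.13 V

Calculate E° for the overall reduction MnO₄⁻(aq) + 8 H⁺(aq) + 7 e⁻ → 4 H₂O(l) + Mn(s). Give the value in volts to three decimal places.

Adding the free-energy changes (−nFE°) of the two steps gives −n₃FE°₃ = −n₁FE°₁ − n₂FE°₂.
E°₃ = (5×+1.49 + 2×-1.13) / 7 = (+5.190) / 7 = +0.741 V.

+0.741 V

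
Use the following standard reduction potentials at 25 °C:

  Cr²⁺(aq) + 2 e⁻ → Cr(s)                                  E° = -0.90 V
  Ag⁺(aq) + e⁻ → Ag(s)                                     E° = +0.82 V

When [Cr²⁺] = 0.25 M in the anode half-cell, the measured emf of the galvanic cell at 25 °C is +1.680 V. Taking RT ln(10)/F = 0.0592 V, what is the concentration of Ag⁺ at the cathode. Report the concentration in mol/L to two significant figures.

0.11 M

Ag⁺/Ag is the cathode, Cr²⁺/Cr the anode: E°cell = +1.72 V, n = 2.
Overall reaction: 2 Ag⁺(aq) + Cr(s) → 2 Ag(s) + Cr²⁺(aq); Q = [Cr²⁺]^1/[Ag⁺]^2.
From E = E° − (0.0592/n) log Q: log Q = (E° − E)·n/0.0592 = (+1.72 − (+1.680))·2/0.0592 = 1.3514.
So 2·log[Ag⁺] = 1·log(0.25) − log Q = -0.6021 − (1.3514) = -1.9535; log[Ag⁺] = -1.9535 / 2 = -0.9768; [Ag⁺] = 10^(-0.9768) ≈ 0.11 M.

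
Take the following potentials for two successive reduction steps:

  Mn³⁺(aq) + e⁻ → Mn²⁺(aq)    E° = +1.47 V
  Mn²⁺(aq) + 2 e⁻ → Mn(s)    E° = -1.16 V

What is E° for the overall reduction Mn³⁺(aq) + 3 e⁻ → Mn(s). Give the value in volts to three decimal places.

-0.283 V

Standard free energies of sequential steps add: ΔG°₃ = ΔG°₁ + ΔG°₂, so n₃E°₃ = n₁E°₁ + n₂E°₂.
E°₃ = (1×+1.47 + 2×-1.16) / 3 = (-0.850) / 3 = -0.283 V.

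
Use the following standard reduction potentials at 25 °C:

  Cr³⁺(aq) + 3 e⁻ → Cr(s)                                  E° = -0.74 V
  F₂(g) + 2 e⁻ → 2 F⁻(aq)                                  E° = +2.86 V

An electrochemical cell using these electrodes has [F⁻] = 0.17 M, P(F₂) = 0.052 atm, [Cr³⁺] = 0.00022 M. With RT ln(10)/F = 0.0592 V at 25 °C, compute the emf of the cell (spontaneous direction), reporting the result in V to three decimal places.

F₂/F⁻ is the cathode (higher E°), Cr³⁺/Cr the anode: E°cell = +2.86 − (-0.74) = +3.60 V, n = 6.
Overall: 3 F₂(g) + 2 Cr(s) → 6 F⁻(aq) + 2 Cr³⁺(aq)
Q = [F⁻]^6·[Cr³⁺]^2 / (P(F₂)^3); log Q = -8.080.
E = E° − (0.0592/n) log Q = +3.60 − (0.0592/6)(-8.080) = +3.680 V.

+3.680 V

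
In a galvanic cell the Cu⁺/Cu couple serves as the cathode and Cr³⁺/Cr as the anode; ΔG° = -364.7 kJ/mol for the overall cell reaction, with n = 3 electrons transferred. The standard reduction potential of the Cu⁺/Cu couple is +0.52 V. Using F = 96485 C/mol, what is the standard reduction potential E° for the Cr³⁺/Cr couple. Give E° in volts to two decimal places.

-0.74 V

E°cell = −ΔG°/(nF) = −(-364.7×10³)/((3)(96485)) = +1.260 V.
Since Cu⁺/Cu is the cathode and Cr³⁺/Cr the anode, E°cell = E°(Cu⁺/Cu) − E°(Cr³⁺/Cr).
So E°(Cr³⁺/Cr) = E°(Cu⁺/Cu) − E°cell = (+0.52) − (+1.260) = -0.74 V.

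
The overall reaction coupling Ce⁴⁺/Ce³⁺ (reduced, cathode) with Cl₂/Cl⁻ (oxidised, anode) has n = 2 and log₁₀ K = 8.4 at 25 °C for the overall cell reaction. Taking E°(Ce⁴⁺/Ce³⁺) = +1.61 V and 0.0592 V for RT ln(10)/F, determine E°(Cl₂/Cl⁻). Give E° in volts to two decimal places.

+1.36 V

E°cell = (0.0592/n)·log K = (0.0592/2)(8.4) = +0.249 V.
Since Ce⁴⁺/Ce³⁺ is the cathode and Cl₂/Cl⁻ the anode, E°cell = E°(Ce⁴⁺/Ce³⁺) − E°(Cl₂/Cl⁻).
So E°(Cl₂/Cl⁻) = E°(Ce⁴⁺/Ce³⁺) − E°cell = (+1.61) − (+0.249) = +1.36 V.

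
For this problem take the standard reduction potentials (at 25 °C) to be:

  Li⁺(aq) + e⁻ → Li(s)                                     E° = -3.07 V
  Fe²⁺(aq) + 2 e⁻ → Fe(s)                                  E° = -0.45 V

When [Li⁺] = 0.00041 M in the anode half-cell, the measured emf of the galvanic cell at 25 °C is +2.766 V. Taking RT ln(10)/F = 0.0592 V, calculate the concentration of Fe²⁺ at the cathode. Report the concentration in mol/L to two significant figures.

0.014 M

Fe²⁺/Fe is the cathode, Li⁺/Li the anode: E°cell = +2.62 V, n = 2.
Overall reaction: Fe²⁺(aq) + 2 Li(s) → Fe(s) + 2 Li⁺(aq); Q = [Li⁺]^2/[Fe²⁺]^1.
From E = E° − (0.0592/n) log Q: log Q = (E° − E)·n/0.0592 = (+2.62 − (+2.766))·2/0.0592 = -4.9324.
So 1·log[Fe²⁺] = 2·log(0.00041) − log Q = -6.7744 − (-4.9324) = -1.8420; [Fe²⁺] = 10^(-1.8420) ≈ 0.014 M.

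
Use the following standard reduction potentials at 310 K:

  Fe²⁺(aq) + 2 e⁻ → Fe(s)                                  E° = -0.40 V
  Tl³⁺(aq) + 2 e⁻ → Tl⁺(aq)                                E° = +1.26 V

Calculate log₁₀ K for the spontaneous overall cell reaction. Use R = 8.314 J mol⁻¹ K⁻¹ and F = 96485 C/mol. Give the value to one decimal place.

Cathode: Tl³⁺/Tl⁺; anode: Fe²⁺/Fe. E°cell = (+1.26) − (-0.40) = +1.66 V, with n = 2.
ΔG° = −nFE° = −RT ln K, so ln K = nFE°/(RT) = (2)(96485)(+1.66) / ((8.314)(310)) = 124.287.
log₁₀ K = 124.287 / ln 10 = 54.0.

54.0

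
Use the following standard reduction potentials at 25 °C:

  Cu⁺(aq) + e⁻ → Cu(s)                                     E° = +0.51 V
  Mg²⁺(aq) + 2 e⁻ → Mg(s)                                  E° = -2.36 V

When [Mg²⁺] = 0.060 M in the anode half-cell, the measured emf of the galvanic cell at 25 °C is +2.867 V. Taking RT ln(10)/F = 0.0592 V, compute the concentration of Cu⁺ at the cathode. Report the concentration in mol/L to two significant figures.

Cu⁺/Cu is the cathode, Mg²⁺/Mg the anode: E°cell = +2.87 V, n = 2.
Overall reaction: 2 Cu⁺(aq) + Mg(s) → 2 Cu(s) + Mg²⁺(aq); Q = [Mg²⁺]^1/[Cu⁺]^2.
From E = E° − (0.0592/n) log Q: log Q = (E° − E)·n/0.0592 = (+2.87 − (+2.867))·2/0.0592 = 0.1014.
So 2·log[Cu⁺] = 1·log(0.06) − log Q = -1.2218 − (0.1014) = -1.3232; log[Cu⁺] = -1.3232 / 2 = -0.6616; [Cu⁺] = 10^(-0.6616) ≈ 0.22 M.

0.22 M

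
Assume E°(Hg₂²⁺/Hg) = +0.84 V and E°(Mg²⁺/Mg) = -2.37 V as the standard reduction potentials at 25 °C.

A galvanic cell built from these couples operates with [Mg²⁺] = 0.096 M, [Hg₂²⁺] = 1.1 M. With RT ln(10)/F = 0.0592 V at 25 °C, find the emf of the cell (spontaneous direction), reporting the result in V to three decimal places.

+3.241 V

Hg₂²⁺/Hg is the cathode (higher E°), Mg²⁺/Mg the anode: E°cell = +0.84 − (-2.37) = +3.21 V, n = 2.
Overall: Hg₂²⁺(aq) + Mg(s) → 2 Hg(l) + Mg²⁺(aq)
Q = [Mg²⁺] / ([Hg₂²⁺]); log Q = -1.059.
E = E° − (0.0592/n) log Q = +3.21 − (0.0592/2)(-1.059) = +3.241 V.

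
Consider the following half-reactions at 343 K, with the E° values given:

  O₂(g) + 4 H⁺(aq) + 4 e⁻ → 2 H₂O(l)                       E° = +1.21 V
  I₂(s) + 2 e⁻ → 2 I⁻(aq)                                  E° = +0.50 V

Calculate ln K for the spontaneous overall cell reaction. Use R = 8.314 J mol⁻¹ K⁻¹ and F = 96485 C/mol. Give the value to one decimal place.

96.1

Cathode: O₂/H₂O; anode: I₂/I⁻. E°cell = (+1.21) − (+0.50) = +0.71 V, with n = 4.
ΔG° = −nFE° = −RT ln K, so ln K = nFE°/(RT) = (4)(96485)(+0.71) / ((8.314)(343)) = 96.089.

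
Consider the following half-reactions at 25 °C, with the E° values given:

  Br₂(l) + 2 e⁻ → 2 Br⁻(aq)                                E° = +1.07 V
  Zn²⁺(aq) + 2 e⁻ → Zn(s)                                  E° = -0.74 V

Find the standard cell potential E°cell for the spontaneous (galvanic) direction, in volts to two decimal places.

The Br₂/Br⁻ couple has the higher reduction potential, so it is the cathode; Zn²⁺/Zn is oxidised at the anode.
E°cell = E°(cathode) − E°(anode) = (+1.07) − (-0.74) = +1.81 V.
Since E°cell > 0, the reaction is spontaneous under standard conditions.

+1.81 V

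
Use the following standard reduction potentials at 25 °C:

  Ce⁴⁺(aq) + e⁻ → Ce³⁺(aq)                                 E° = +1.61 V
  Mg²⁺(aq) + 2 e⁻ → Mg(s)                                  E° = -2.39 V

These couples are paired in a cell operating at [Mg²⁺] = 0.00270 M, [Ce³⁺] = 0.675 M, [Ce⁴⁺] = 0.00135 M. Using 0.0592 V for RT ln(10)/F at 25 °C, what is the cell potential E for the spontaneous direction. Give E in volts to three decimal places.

Ce⁴⁺/Ce³⁺ is the cathode (higher E°), Mg²⁺/Mg the anode: E°cell = +1.61 − (-2.39) = +4.00 V, n = 2.
Overall: 2 Ce⁴⁺(aq) + Mg(s) → 2 Ce³⁺(aq) + Mg²⁺(aq)
Q = [Ce³⁺]^2·[Mg²⁺] / ([Ce⁴⁺]^2); log Q = 2.829.
E = E° − (0.0592/n) log Q = +4.00 − (0.0592/2)(2.829) = +3.916 V.

+3.916 V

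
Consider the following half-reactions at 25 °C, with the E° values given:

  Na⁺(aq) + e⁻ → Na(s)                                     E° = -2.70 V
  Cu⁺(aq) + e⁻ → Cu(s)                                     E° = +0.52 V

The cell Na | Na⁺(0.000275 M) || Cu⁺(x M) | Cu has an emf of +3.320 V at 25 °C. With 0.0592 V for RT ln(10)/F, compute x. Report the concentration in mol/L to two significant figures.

Cu⁺/Cu is the cathode, Na⁺/Na the anode: E°cell = +3.22 V, n = 1.
Overall reaction: Cu⁺(aq) + Na(s) → Cu(s) + Na⁺(aq); Q = [Na⁺]^1/[Cu⁺]^1.
From E = E° − (0.0592/n) log Q: log Q = (E° − E)·n/0.0592 = (+3.22 − (+3.320))·1/0.0592 = -1.6892.
So 1·log[Cu⁺] = 1·log(0.000275) − log Q = -3.5607 − (-1.6892) = -1.8715; [Cu⁺] = 10^(-1.8715) ≈ 0.013 M.

0.013 M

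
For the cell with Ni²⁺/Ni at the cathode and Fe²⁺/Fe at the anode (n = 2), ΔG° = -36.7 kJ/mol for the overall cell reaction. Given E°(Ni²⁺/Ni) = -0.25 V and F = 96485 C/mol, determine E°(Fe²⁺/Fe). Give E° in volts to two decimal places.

-0.44 V

E°cell = −ΔG°/(nF) = −(-36.7×10³)/((2)(96485)) = +0.190 V.
Since Ni²⁺/Ni is the cathode and Fe²⁺/Fe the anode, E°cell = E°(Ni²⁺/Ni) − E°(Fe²⁺/Fe).
So E°(Fe²⁺/Fe) = E°(Ni²⁺/Ni) − E°cell = (-0.25) − (+0.190) = -0.44 V.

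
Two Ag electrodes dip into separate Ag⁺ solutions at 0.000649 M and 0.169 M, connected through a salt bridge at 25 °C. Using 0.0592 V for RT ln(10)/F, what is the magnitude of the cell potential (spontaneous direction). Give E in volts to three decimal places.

+0.143 V

For a concentration cell E°cell = 0. The 0.169 M side is the cathode (reduction is favoured where [Ag⁺] is higher).
With n = 1, E = −(0.0592/1) log([Ag⁺]ₐₙ/[Ag⁺]꜀ₐₜ) = −(0.0592/1) log(0.000649/0.169) = −(0.0592/1)(-2.416) = +0.143 V.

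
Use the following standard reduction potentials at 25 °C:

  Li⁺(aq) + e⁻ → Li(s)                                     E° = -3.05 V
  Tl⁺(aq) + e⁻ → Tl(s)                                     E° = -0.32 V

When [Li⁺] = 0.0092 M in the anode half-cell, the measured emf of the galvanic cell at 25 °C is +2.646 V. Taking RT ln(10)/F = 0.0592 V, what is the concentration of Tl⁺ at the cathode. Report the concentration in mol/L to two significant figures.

Tl⁺/Tl is the cathode, Li⁺/Li the anode: E°cell = +2.73 V, n = 1.
Overall reaction: Tl⁺(aq) + Li(s) → Tl(s) + Li⁺(aq); Q = [Li⁺]^1/[Tl⁺]^1.
From E = E° − (0.0592/n) log Q: log Q = (E° − E)·n/0.0592 = (+2.73 − (+2.646))·1/0.0592 = 1.4189.
So 1·log[Tl⁺] = 1·log(0.0092) − log Q = -2.0362 − (1.4189) = -3.4551; [Tl⁺] = 10^(-3.4551) ≈ 0.00035 M.

0.00035 M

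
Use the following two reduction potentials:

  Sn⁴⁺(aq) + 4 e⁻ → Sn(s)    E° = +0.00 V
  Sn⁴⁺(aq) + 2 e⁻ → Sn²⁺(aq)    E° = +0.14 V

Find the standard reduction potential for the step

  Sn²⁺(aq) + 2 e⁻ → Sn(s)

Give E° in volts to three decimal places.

Sequential free energies add, so n₃E°₃ = n₁E°₁ + n₂E°₂.
With n₃ = 4, and the known step contributing 2×(+0.14) V, the unknown satisfies 2·E° = 4×(+0.00) − 2×(+0.14) = -0.280.
E° = -0.280 / 2 = -0.140 V.

-0.140 V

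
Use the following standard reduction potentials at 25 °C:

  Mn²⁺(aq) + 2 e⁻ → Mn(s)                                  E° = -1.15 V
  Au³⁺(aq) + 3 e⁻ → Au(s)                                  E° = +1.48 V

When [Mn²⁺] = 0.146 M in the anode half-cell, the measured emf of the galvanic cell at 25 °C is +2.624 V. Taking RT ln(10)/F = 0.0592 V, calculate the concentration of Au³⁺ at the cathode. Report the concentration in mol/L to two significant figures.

Au³⁺/Au is the cathode, Mn²⁺/Mn the anode: E°cell = +2.63 V, n = 6.
Overall reaction: 2 Au³⁺(aq) + 3 Mn(s) → 2 Au(s) + 3 Mn²⁺(aq); Q = [Mn²⁺]^3/[Au³⁺]^2.
From E = E° − (0.0592/n) log Q: log Q = (E° − E)·n/0.0592 = (+2.63 − (+2.624))·6/0.0592 = 0.6081.
So 2·log[Au³⁺] = 3·log(0.146) − log Q = -2.5069 − (0.6081) = -3.1150; log[Au³⁺] = -3.1150 / 2 = -1.5575; [Au³⁺] = 10^(-1.5575) ≈ 0.028 M.

0.028 M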